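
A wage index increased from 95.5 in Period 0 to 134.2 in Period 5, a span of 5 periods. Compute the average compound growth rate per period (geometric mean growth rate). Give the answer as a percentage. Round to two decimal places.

7.04%

Growth factor = (134.2/95.5)^(1/5) = (1.405236)^(1/5) = 1.070409
Growth rate = 1.070409 − 1 = 0.070409 = 7.0409%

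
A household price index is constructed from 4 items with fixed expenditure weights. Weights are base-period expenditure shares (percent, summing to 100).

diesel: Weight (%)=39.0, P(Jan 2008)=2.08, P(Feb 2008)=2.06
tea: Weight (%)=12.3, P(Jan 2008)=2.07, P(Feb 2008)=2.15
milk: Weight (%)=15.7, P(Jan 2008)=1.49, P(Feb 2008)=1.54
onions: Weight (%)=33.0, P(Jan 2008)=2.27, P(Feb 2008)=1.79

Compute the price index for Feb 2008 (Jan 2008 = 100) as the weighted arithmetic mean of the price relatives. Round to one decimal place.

diesel: 39.0 × (2.06/2.08) = 39.0 × 0.990385 = 38.6250
tea: 12.3 × (2.15/2.07) = 12.3 × 1.038647 = 12.7754
milk: 15.7 × (1.54/1.49) = 15.7 × 1.033557 = 16.2268
onions: 33.0 × (1.79/2.27) = 33.0 × 0.788546 = 26.0220
Index = Σ wᵢ·(p₁ᵢ/p₀ᵢ) = 38.6250 + 12.7754 + 16.2268 + 26.0220 = 93.6492

93.6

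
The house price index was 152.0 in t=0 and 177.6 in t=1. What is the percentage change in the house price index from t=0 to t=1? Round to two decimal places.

Change = (177.6 − 152.0) / 152.0 × 100
       = 25.6 / 152.0 × 100 = 16.8421%

16.84%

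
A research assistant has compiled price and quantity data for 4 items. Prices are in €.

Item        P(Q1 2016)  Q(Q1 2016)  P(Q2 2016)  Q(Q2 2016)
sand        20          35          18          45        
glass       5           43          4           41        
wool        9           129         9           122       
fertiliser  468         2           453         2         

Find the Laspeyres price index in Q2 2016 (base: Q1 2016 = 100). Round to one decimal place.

95.3

Laspeyres price index uses base-period quantities as weights.
ΣP(Q2 2016)·Q(Q1 2016) = 18×35 + 4×43 + 9×129 + 453×2 = 630 + 172 + 1161 + 906 = 2869
ΣP(Q1 2016)·Q(Q1 2016) = 20×35 + 5×43 + 9×129 + 468×2 = 700 + 215 + 1161 + 936 = 3012
Index = 2869 / 3012 × 100 = 95.2523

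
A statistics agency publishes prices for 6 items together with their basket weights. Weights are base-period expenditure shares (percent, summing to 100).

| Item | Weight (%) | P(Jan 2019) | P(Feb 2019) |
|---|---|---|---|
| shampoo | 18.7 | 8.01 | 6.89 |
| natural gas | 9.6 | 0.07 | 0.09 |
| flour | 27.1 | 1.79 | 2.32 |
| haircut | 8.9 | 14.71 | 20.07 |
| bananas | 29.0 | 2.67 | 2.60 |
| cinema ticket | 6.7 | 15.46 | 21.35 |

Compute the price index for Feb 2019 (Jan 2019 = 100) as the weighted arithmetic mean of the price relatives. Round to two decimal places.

shampoo: 18.7 × (6.89/8.01) = 18.7 × 0.860175 = 16.0853
natural gas: 9.6 × (0.09/0.07) = 9.6 × 1.285714 = 12.3429
flour: 27.1 × (2.32/1.79) = 27.1 × 1.296089 = 35.1240
haircut: 8.9 × (20.07/14.71) = 8.9 × 1.364378 = 12.1430
bananas: 29.0 × (2.60/2.67) = 29.0 × 0.973783 = 28.2397
cinema ticket: 6.7 × (21.35/15.46) = 6.7 × 1.380983 = 9.2526
Index = Σ wᵢ·(p₁ᵢ/p₀ᵢ) = 16.0853 + 12.3429 + 35.1240 + 12.1430 + 28.2397 + 9.2526 = 113.1874

113.19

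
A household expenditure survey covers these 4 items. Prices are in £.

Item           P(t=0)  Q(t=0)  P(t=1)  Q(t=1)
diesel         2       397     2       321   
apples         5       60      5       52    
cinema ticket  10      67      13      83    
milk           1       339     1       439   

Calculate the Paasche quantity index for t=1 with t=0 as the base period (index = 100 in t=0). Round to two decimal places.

Paasche quantity index uses current-period prices as weights.
ΣP(t=1)·Q(t=1) = 2×321 + 5×52 + 13×83 + 1×439 = 642 + 260 + 1079 + 439 = 2420
ΣP(t=1)·Q(t=0) = 2×397 + 5×60 + 13×67 + 1×339 = 794 + 300 + 871 + 339 = 2304
Index = 2420 / 2304 × 100 = 105.0347

105.03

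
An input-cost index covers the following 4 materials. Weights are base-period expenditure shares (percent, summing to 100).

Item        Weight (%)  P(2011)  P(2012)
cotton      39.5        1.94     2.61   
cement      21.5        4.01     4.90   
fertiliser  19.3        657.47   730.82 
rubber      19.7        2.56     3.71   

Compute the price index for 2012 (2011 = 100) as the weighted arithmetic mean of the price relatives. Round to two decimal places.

129.42

cotton: 39.5 × (2.61/1.94) = 39.5 × 1.345361 = 53.1418
cement: 21.5 × (4.90/4.01) = 21.5 × 1.221945 = 26.2718
fertiliser: 19.3 × (730.82/657.47) = 19.3 × 1.111564 = 21.4532
rubber: 19.7 × (3.71/2.56) = 19.7 × 1.449219 = 28.5496
Index = Σ wᵢ·(p₁ᵢ/p₀ᵢ) = 53.1418 + 26.2718 + 21.4532 + 28.5496 = 129.4164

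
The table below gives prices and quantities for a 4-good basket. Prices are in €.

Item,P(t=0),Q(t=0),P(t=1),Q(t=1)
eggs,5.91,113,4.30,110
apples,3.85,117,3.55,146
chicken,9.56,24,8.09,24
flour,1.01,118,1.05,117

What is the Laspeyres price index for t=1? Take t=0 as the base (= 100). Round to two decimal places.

83.12

Laspeyres price index uses base-period quantities as weights.
ΣP(t=1)·Q(t=0) = 4.30×113 + 3.55×117 + 8.09×24 + 1.05×118 = 485.9 + 415.35 + 194.16 + 123.9 = 1219.31
ΣP(t=0)·Q(t=0) = 5.91×113 + 3.85×117 + 9.56×24 + 1.01×118 = 667.83 + 450.45 + 229.44 + 119.18 = 1466.9
Index = 1219.31 / 1466.9 × 100 = 83.1215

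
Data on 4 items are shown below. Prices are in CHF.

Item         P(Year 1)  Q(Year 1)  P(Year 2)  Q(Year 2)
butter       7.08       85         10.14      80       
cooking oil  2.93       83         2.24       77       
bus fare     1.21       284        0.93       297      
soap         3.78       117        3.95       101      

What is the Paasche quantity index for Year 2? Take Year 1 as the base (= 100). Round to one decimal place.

Paasche quantity index uses current-period prices as weights.
ΣP(Year 2)·Q(Year 2) = 10.14×80 + 2.24×77 + 0.93×297 + 3.95×101 = 811.2 + 172.48 + 276.21 + 398.95 = 1658.84
ΣP(Year 2)·Q(Year 1) = 10.14×85 + 2.24×83 + 0.93×284 + 3.95×117 = 861.9 + 185.92 + 264.12 + 462.15 = 1774.09
Index = 1658.84 / 1774.09 × 100 = 93.5037

93.5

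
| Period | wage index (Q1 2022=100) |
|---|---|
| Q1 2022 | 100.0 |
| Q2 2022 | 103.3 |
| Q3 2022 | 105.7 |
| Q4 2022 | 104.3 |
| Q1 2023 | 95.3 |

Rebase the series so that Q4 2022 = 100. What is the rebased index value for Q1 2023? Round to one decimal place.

Rebased(Q1 2023) = 95.3 / 104.3 × 100 = 91.3710

91.4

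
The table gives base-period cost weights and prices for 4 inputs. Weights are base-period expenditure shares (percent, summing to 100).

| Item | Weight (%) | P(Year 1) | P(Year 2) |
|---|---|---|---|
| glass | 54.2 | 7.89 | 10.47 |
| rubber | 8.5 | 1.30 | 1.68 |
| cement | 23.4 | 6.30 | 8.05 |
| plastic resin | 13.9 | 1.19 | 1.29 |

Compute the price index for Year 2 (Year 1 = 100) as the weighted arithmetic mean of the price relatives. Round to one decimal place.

127.9

glass: 54.2 × (10.47/7.89) = 54.2 × 1.326996 = 71.9232
rubber: 8.5 × (1.68/1.30) = 8.5 × 1.292308 = 10.9846
cement: 23.4 × (8.05/6.30) = 23.4 × 1.277778 = 29.9000
plastic resin: 13.9 × (1.29/1.19) = 13.9 × 1.084034 = 15.0681
Index = Σ wᵢ·(p₁ᵢ/p₀ᵢ) = 71.9232 + 10.9846 + 29.9000 + 15.0681 = 127.8759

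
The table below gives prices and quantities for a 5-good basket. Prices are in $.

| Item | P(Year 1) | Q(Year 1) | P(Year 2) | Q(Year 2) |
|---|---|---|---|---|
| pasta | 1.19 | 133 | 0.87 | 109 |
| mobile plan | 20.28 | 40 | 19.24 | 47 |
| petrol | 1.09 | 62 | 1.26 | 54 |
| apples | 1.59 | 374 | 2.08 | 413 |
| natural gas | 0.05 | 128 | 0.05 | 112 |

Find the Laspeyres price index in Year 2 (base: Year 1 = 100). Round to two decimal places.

Laspeyres price index uses base-period quantities as weights.
ΣP(Year 2)·Q(Year 1) = 0.87×133 + 19.24×40 + 1.26×62 + 2.08×374 + 0.05×128 = 115.71 + 769.6 + 78.12 + 777.92 + 6.4 = 1747.75
ΣP(Year 1)·Q(Year 1) = 1.19×133 + 20.28×40 + 1.09×62 + 1.59×374 + 0.05×128 = 158.27 + 811.2 + 67.58 + 594.66 + 6.4 = 1638.11
Index = 1747.75 / 1638.11 × 100 = 106.6931

106.69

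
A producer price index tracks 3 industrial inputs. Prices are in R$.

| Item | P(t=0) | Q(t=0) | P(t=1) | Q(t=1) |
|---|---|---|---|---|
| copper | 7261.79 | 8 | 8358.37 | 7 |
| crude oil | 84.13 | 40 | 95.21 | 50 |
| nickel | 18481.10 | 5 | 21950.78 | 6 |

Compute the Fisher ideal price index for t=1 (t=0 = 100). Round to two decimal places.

Laspeyres component (base-period weights):
ΣP(t=1)Q(t=0) = 8358.37×8 + 95.21×40 + 21950.78×5 = 66866.96 + 3808.4 + 109753.9 = 180429.26
ΣP(t=0)Q(t=0) = 7261.79×8 + 84.13×40 + 18481.10×5 = 58094.32 + 3365.2 + 92405.5 = 153865.02
L = 180429.26 / 153865.02 × 100 = 117.2646
Paasche component (current-period weights):
ΣP(t=1)Q(t=1) = 8358.37×7 + 95.21×50 + 21950.78×6 = 58508.59 + 4760.5 + 131704.68 = 194973.77
ΣP(t=0)Q(t=1) = 7261.79×7 + 84.13×50 + 18481.10×6 = 50832.53 + 4206.5 + 110886.6 = 165925.63
P = 194973.77 / 165925.63 × 100 = 117.5067
Fisher = √(L × P) = √(117.2646 × 117.5067) = 117.3856

117.39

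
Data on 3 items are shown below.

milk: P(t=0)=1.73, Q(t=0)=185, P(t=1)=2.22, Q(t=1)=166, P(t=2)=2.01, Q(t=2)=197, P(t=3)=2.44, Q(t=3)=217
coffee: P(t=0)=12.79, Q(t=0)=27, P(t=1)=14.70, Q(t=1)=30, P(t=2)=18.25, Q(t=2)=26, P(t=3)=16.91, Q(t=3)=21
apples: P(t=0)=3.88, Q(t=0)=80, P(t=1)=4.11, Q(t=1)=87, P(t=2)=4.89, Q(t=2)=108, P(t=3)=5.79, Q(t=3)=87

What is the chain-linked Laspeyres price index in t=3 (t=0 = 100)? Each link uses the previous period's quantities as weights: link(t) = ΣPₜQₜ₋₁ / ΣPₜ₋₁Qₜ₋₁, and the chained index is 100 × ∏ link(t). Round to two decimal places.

144.09

Link t=0→t=1:
ΣP(t=1)Q(t=0) = 2.22×185 + 14.70×27 + 4.11×80 = 410.7 + 396.9 + 328.8 = 1136.4
ΣP(t=0)Q(t=0) = 1.73×185 + 12.79×27 + 3.88×80 = 320.05 + 345.33 + 310.4 = 975.78
link = 1136.4/975.78 = 1.164607
Link t=1→t=2:
ΣP(t=2)Q(t=1) = 2.01×166 + 18.25×30 + 4.89×87 = 333.66 + 547.5 + 425.43 = 1306.59
ΣP(t=1)Q(t=1) = 2.22×166 + 14.70×30 + 4.11×87 = 368.52 + 441 + 357.57 = 1167.09
link = 1306.59/1167.09 = 1.119528
Link t=2→t=3:
ΣP(t=3)Q(t=2) = 2.44×197 + 16.91×26 + 5.79×108 = 480.68 + 439.66 + 625.32 = 1545.66
ΣP(t=2)Q(t=2) = 2.01×197 + 18.25×26 + 4.89×108 = 395.97 + 474.5 + 528.12 = 1398.59
link = 1545.66/1398.59 = 1.105156
Chained index = 100 × 1.164607 × 1.119528 × 1.105156 = 144.0913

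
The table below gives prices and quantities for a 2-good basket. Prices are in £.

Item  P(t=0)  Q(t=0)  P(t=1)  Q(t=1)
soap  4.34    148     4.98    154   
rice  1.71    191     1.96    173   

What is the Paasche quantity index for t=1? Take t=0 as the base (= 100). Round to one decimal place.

Paasche quantity index uses current-period prices as weights.
ΣP(t=1)·Q(t=1) = 4.98×154 + 1.96×173 = 766.92 + 339.08 = 1106
ΣP(t=1)·Q(t=0) = 4.98×148 + 1.96×191 = 737.04 + 374.36 = 1111.4
Index = 1106 / 1111.4 × 100 = 99.5141

99.5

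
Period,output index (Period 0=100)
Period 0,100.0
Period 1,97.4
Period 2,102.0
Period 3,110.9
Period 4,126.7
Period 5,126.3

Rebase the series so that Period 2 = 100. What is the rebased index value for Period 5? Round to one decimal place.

Rebased(Period 5) = 126.3 / 102.0 × 100 = 123.8235

123.8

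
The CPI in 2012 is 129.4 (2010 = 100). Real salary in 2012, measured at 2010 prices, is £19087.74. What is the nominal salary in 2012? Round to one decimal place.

24699.5

Nominal = Real × (Index/100) = 19087.74 × (129.4/100)
        = 19087.74 × 1.294 = 24699.5356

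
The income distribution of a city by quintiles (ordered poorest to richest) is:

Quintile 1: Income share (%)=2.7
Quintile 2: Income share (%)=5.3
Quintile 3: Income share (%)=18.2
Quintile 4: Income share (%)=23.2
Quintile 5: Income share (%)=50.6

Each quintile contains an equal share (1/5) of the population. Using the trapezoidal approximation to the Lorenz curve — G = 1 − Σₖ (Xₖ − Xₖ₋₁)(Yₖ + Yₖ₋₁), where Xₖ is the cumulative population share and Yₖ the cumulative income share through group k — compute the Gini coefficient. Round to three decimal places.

0.455

Cumulative income shares Yₖ: 0.0270, 0.0800, 0.2620, 0.4940, 1.0000
Σ (Xₖ−Xₖ₋₁)(Yₖ+Yₖ₋₁) = (1/5)(0.0270+0.0000) + (1/5)(0.0800+0.0270) + (1/5)(0.2620+0.0800) + (1/5)(0.4940+0.2620) + (1/5)(1.0000+0.4940)
  = 0.0054 + 0.0214 + 0.0684 + 0.1512 + 0.2988 = 0.5452
G = 1 − 0.5452 = 0.4548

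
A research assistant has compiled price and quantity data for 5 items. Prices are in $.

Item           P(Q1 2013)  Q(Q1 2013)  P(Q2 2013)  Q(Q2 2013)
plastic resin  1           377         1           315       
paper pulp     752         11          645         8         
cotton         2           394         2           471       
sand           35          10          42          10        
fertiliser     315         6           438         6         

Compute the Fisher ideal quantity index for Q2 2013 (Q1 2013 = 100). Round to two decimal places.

82.58

Laspeyres component (base-period weights):
ΣP(Q1 2013)Q(Q2 2013) = 1×315 + 752×8 + 2×471 + 35×10 + 315×6 = 315 + 6016 + 942 + 350 + 1890 = 9513
ΣP(Q1 2013)Q(Q1 2013) = 1×377 + 752×11 + 2×394 + 35×10 + 315×6 = 377 + 8272 + 788 + 350 + 1890 = 11677
L = 9513 / 11677 × 100 = 81.4678
Paasche component (current-period weights):
ΣP(Q2 2013)Q(Q2 2013) = 1×315 + 645×8 + 2×471 + 42×10 + 438×6 = 315 + 5160 + 942 + 420 + 2628 = 9465
ΣP(Q2 2013)Q(Q1 2013) = 1×377 + 645×11 + 2×394 + 42×10 + 438×6 = 377 + 7095 + 788 + 420 + 2628 = 11308
P = 9465 / 11308 × 100 = 83.7018
Fisher = √(L × P) = √(81.4678 × 83.7018) = 82.5773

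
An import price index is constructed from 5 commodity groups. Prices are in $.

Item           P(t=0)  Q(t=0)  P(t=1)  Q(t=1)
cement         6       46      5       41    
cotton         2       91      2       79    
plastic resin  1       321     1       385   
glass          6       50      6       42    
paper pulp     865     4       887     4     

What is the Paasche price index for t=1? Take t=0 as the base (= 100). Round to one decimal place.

101.0

Paasche price index uses current-period quantities as weights.
ΣP(t=1)·Q(t=1) = 5×41 + 2×79 + 1×385 + 6×42 + 887×4 = 205 + 158 + 385 + 252 + 3548 = 4548
ΣP(t=0)·Q(t=1) = 6×41 + 2×79 + 1×385 + 6×42 + 865×4 = 246 + 158 + 385 + 252 + 3460 = 4501
Index = 4548 / 4501 × 100 = 101.0442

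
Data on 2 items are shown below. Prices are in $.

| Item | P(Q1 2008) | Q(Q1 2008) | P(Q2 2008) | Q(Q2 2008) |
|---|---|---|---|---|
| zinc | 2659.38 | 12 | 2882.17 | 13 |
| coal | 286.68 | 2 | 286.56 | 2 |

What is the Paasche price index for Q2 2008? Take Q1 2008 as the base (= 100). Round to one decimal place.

108.2

Paasche price index uses current-period quantities as weights.
ΣP(Q2 2008)·Q(Q2 2008) = 2882.17×13 + 286.56×2 = 37468.21 + 573.12 = 38041.33
ΣP(Q1 2008)·Q(Q2 2008) = 2659.38×13 + 286.68×2 = 34571.94 + 573.36 = 35145.3
Index = 38041.33 / 35145.3 × 100 = 108.2402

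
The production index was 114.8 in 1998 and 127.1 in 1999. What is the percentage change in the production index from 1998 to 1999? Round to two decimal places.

Change = (127.1 − 114.8) / 114.8 × 100
       = 12.3 / 114.8 × 100 = 10.7143%

10.71%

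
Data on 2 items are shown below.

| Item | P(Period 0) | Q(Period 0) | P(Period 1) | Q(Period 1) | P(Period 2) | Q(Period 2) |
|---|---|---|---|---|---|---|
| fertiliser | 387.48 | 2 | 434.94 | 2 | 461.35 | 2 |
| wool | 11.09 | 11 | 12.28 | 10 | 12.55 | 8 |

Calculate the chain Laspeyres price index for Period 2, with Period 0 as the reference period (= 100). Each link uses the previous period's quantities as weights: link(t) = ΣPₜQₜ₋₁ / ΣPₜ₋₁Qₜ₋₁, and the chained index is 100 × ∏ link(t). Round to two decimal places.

118.31

Link Period 0→Period 1:
ΣP(Period 1)Q(Period 0) = 434.94×2 + 12.28×11 = 869.88 + 135.08 = 1004.96
ΣP(Period 0)Q(Period 0) = 387.48×2 + 11.09×11 = 774.96 + 121.99 = 896.95
link = 1004.96/896.95 = 1.120419
Link Period 1→Period 2:
ΣP(Period 2)Q(Period 1) = 461.35×2 + 12.55×10 = 922.7 + 125.5 = 1048.2
ΣP(Period 1)Q(Period 1) = 434.94×2 + 12.28×10 = 869.88 + 122.8 = 992.68
link = 1048.2/992.68 = 1.055929
Chained index = 100 × 1.120419 × 1.055929 = 118.3084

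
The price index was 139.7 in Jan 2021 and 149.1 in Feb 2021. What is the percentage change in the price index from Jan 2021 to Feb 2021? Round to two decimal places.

6.73%

Change = (149.1 − 139.7) / 139.7 × 100
       = 9.4 / 139.7 × 100 = 6.7287%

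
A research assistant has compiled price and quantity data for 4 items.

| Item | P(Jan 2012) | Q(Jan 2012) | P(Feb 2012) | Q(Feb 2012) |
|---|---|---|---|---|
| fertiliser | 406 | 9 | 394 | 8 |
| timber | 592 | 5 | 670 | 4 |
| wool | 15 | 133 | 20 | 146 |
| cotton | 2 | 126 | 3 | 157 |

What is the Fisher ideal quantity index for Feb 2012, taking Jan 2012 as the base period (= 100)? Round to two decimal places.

92.24

Laspeyres component (base-period weights):
ΣP(Jan 2012)Q(Feb 2012) = 406×8 + 592×4 + 15×146 + 2×157 = 3248 + 2368 + 2190 + 314 = 8120
ΣP(Jan 2012)Q(Jan 2012) = 406×9 + 592×5 + 15×133 + 2×126 = 3654 + 2960 + 1995 + 252 = 8861
L = 8120 / 8861 × 100 = 91.6375
Paasche component (current-period weights):
ΣP(Feb 2012)Q(Feb 2012) = 394×8 + 670×4 + 20×146 + 3×157 = 3152 + 2680 + 2920 + 471 = 9223
ΣP(Feb 2012)Q(Jan 2012) = 394×9 + 670×5 + 20×133 + 3×126 = 3546 + 3350 + 2660 + 378 = 9934
P = 9223 / 9934 × 100 = 92.8428
Fisher = √(L × P) = √(91.6375 × 92.8428) = 92.2382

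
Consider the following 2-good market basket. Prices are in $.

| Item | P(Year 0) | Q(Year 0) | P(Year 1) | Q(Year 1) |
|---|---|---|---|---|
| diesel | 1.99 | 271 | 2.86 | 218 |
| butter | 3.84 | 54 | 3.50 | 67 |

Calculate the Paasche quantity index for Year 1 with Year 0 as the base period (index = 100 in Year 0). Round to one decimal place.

Paasche quantity index uses current-period prices as weights.
ΣP(Year 1)·Q(Year 1) = 2.86×218 + 3.50×67 = 623.48 + 234.5 = 857.98
ΣP(Year 1)·Q(Year 0) = 2.86×271 + 3.50×54 = 775.06 + 189 = 964.06
Index = 857.98 / 964.06 × 100 = 88.9965

89.0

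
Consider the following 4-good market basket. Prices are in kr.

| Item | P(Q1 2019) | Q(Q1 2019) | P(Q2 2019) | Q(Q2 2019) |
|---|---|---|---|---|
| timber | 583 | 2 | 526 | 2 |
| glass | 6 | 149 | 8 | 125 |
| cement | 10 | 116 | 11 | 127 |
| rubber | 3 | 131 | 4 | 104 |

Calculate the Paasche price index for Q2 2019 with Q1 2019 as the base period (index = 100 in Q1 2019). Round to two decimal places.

110.49

Paasche price index uses current-period quantities as weights.
ΣP(Q2 2019)·Q(Q2 2019) = 526×2 + 8×125 + 11×127 + 4×104 = 1052 + 1000 + 1397 + 416 = 3865
ΣP(Q1 2019)·Q(Q2 2019) = 583×2 + 6×125 + 10×127 + 3×104 = 1166 + 750 + 1270 + 312 = 3498
Index = 3865 / 3498 × 100 = 110.4917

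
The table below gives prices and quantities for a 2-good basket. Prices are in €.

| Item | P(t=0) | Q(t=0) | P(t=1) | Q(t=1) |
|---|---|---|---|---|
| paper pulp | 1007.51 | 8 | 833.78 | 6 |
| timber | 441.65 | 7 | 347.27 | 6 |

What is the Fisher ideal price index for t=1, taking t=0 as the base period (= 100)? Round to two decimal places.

81.56

Laspeyres component (base-period weights):
ΣP(t=1)Q(t=0) = 833.78×8 + 347.27×7 = 6670.24 + 2430.89 = 9101.13
ΣP(t=0)Q(t=0) = 1007.51×8 + 441.65×7 = 8060.08 + 3091.55 = 11151.63
L = 9101.13 / 11151.63 × 100 = 81.6126
Paasche component (current-period weights):
ΣP(t=1)Q(t=1) = 833.78×6 + 347.27×6 = 5002.68 + 2083.62 = 7086.3
ΣP(t=0)Q(t=1) = 1007.51×6 + 441.65×6 = 6045.06 + 2649.9 = 8694.96
P = 7086.3 / 8694.96 × 100 = 81.4989
Fisher = √(L × P) = √(81.6126 × 81.4989) = 81.5557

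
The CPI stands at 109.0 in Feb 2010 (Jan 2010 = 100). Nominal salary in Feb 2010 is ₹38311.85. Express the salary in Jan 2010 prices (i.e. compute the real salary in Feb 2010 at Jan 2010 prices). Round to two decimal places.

Real = Nominal ÷ (Index/100) = 38311.85 ÷ (109.0/100)
     = 38311.85 ÷ 1.090 = 35148.4862

35148.49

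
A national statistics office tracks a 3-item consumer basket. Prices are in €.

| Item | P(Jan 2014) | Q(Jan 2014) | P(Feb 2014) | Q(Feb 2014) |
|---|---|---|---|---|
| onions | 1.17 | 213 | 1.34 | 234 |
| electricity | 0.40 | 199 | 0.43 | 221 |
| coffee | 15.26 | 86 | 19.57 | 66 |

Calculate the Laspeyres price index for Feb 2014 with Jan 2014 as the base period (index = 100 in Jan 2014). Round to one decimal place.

Laspeyres price index uses base-period quantities as weights.
ΣP(Feb 2014)·Q(Jan 2014) = 1.34×213 + 0.43×199 + 19.57×86 = 285.42 + 85.57 + 1683.02 = 2054.01
ΣP(Jan 2014)·Q(Jan 2014) = 1.17×213 + 0.40×199 + 15.26×86 = 249.21 + 79.6 + 1312.36 = 1641.17
Index = 2054.01 / 1641.17 × 100 = 125.1552

125.2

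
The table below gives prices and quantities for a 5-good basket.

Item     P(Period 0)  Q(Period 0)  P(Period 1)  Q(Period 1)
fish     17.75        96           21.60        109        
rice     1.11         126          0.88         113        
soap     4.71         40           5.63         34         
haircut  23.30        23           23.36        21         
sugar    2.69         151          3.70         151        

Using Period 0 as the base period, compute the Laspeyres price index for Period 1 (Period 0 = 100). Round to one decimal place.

Laspeyres price index uses base-period quantities as weights.
ΣP(Period 1)·Q(Period 0) = 21.60×96 + 0.88×126 + 5.63×40 + 23.36×23 + 3.70×151 = 2073.6 + 110.88 + 225.2 + 537.28 + 558.7 = 3505.66
ΣP(Period 0)·Q(Period 0) = 17.75×96 + 1.11×126 + 4.71×40 + 23.30×23 + 2.69×151 = 1704 + 139.86 + 188.4 + 535.9 + 406.19 = 2974.35
Index = 3505.66 / 2974.35 × 100 = 117.8631

117.9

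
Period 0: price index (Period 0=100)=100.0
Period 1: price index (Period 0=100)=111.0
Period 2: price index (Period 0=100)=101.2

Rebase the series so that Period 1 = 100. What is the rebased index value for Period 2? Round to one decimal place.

91.2

Rebased(Period 2) = 101.2 / 111.0 × 100 = 91.1712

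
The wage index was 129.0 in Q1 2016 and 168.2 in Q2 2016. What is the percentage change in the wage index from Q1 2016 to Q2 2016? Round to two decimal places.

30.39%

Change = (168.2 − 129.0) / 129.0 × 100
       = 39.2 / 129.0 × 100 = 30.3876%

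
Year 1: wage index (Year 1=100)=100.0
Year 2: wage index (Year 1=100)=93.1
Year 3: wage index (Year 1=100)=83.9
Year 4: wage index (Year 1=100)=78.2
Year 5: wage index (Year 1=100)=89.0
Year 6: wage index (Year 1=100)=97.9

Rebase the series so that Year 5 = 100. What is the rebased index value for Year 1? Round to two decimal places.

112.36

Rebased(Year 1) = 100.0 / 89.0 × 100 = 112.3596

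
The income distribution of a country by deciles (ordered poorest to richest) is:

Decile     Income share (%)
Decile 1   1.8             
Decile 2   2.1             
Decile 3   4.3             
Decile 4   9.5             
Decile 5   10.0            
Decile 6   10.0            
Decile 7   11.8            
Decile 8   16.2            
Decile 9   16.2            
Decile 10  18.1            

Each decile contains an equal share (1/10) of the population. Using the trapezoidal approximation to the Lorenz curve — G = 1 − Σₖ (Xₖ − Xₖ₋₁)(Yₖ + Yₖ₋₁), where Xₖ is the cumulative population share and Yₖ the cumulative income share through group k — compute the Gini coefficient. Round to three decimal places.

0.312

Cumulative income shares Yₖ: 0.0180, 0.0390, 0.0820, 0.1770, 0.2770, 0.3770, 0.4950, 0.6570, 0.8190, 1.0000
Σ (Xₖ−Xₖ₋₁)(Yₖ+Yₖ₋₁) = (1/10)(0.0180+0.0000) + (1/10)(0.0390+0.0180) + (1/10)(0.0820+0.0390) + (1/10)(0.1770+0.0820) + (1/10)(0.2770+0.1770) + (1/10)(0.3770+0.2770) + (1/10)(0.4950+0.3770) + (1/10)(0.6570+0.4950) + (1/10)(0.8190+0.6570) + (1/10)(1.0000+0.8190)
  = 0.0018 + 0.0057 + 0.0121 + 0.0259 + 0.0454 + 0.0654 + 0.0872 + 0.1152 + 0.1476 + 0.1819 = 0.6882
G = 1 − 0.6882 = 0.3118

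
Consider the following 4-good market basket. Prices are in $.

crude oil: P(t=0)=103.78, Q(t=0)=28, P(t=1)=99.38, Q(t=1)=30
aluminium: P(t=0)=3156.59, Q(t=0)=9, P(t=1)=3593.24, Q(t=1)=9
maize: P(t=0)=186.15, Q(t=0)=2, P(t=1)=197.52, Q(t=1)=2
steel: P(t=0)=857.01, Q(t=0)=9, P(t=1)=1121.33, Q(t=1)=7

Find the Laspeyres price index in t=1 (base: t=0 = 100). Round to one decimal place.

Laspeyres price index uses base-period quantities as weights.
ΣP(t=1)·Q(t=0) = 99.38×28 + 3593.24×9 + 197.52×2 + 1121.33×9 = 2782.64 + 32339.16 + 395.04 + 10091.97 = 45608.81
ΣP(t=0)·Q(t=0) = 103.78×28 + 3156.59×9 + 186.15×2 + 857.01×9 = 2905.84 + 28409.31 + 372.3 + 7713.09 = 39400.54
Index = 45608.81 / 39400.54 × 100 = 115.7568

115.8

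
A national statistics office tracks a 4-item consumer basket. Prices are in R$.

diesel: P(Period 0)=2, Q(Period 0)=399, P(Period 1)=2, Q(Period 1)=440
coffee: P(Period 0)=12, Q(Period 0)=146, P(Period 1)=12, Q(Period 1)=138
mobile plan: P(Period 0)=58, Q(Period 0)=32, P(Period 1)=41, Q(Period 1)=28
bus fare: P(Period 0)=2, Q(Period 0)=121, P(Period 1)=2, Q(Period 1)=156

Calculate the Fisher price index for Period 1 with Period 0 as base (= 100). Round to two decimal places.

Laspeyres component (base-period weights):
ΣP(Period 1)Q(Period 0) = 2×399 + 12×146 + 41×32 + 2×121 = 798 + 1752 + 1312 + 242 = 4104
ΣP(Period 0)Q(Period 0) = 2×399 + 12×146 + 58×32 + 2×121 = 798 + 1752 + 1856 + 242 = 4648
L = 4104 / 4648 × 100 = 88.2960
Paasche component (current-period weights):
ΣP(Period 1)Q(Period 1) = 2×440 + 12×138 + 41×28 + 2×156 = 880 + 1656 + 1148 + 312 = 3996
ΣP(Period 0)Q(Period 1) = 2×440 + 12×138 + 58×28 + 2×156 = 880 + 1656 + 1624 + 312 = 4472
P = 3996 / 4472 × 100 = 89.3560
Fisher = √(L × P) = √(88.2960 × 89.3560) = 88.8244

88.82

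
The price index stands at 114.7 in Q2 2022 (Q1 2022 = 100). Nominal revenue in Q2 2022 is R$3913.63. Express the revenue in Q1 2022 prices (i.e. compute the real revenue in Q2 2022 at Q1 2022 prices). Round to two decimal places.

Real = Nominal ÷ (Index/100) = 3913.63 ÷ (114.7/100)
     = 3913.63 ÷ 1.147 = 3412.0575

3412.06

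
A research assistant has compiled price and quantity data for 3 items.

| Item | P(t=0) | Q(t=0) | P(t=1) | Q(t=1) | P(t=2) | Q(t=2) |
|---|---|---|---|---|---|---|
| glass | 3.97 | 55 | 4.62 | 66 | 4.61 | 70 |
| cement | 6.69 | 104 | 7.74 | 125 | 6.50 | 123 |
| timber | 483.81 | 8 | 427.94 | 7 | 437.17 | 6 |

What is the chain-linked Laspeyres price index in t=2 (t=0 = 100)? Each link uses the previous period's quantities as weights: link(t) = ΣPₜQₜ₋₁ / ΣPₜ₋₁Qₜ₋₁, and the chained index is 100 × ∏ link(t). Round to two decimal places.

Link t=0→t=1:
ΣP(t=1)Q(t=0) = 4.62×55 + 7.74×104 + 427.94×8 = 254.1 + 804.96 + 3423.52 = 4482.58
ΣP(t=0)Q(t=0) = 3.97×55 + 6.69×104 + 483.81×8 = 218.35 + 695.76 + 3870.48 = 4784.59
link = 4482.58/4784.59 = 0.936879
Link t=1→t=2:
ΣP(t=2)Q(t=1) = 4.61×66 + 6.50×125 + 437.17×7 = 304.26 + 812.5 + 3060.19 = 4176.95
ΣP(t=1)Q(t=1) = 4.62×66 + 7.74×125 + 427.94×7 = 304.92 + 967.5 + 2995.58 = 4268
link = 4176.95/4268 = 0.978667
Chained index = 100 × 0.936879 × 0.978667 = 91.6892

91.69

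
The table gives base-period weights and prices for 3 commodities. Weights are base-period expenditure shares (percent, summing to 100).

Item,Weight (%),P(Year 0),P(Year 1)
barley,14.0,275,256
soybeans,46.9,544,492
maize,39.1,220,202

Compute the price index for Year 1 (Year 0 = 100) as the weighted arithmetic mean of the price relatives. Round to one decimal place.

barley: 14.0 × (256/275) = 14.0 × 0.930909 = 13.0327
soybeans: 46.9 × (492/544) = 46.9 × 0.904412 = 42.4169
maize: 39.1 × (202/220) = 39.1 × 0.918182 = 35.9009
Index = Σ wᵢ·(p₁ᵢ/p₀ᵢ) = 13.0327 + 42.4169 + 35.9009 = 91.3505

91.4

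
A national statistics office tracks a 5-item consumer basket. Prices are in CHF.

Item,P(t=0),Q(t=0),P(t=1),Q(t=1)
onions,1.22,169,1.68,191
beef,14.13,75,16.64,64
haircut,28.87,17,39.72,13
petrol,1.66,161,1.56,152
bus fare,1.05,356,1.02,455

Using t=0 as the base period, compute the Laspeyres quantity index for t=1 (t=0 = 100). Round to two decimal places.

93.53

Laspeyres quantity index uses base-period prices as weights.
ΣP(t=0)·Q(t=1) = 1.22×191 + 14.13×64 + 28.87×13 + 1.66×152 + 1.05×455 = 233.02 + 904.32 + 375.31 + 252.32 + 477.75 = 2242.72
ΣP(t=0)·Q(t=0) = 1.22×169 + 14.13×75 + 28.87×17 + 1.66×161 + 1.05×356 = 206.18 + 1059.75 + 490.79 + 267.26 + 373.8 = 2397.78
Index = 2242.72 / 2397.78 × 100 = 93.5332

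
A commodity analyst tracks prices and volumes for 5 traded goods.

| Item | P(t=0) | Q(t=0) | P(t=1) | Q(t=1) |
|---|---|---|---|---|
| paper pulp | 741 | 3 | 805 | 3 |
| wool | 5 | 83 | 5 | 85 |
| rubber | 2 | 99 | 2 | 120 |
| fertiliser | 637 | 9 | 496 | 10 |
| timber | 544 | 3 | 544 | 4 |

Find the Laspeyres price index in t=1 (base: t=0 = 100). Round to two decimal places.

89.44

Laspeyres price index uses base-period quantities as weights.
ΣP(t=1)·Q(t=0) = 805×3 + 5×83 + 2×99 + 496×9 + 544×3 = 2415 + 415 + 198 + 4464 + 1632 = 9124
ΣP(t=0)·Q(t=0) = 741×3 + 5×83 + 2×99 + 637×9 + 544×3 = 2223 + 415 + 198 + 5733 + 1632 = 10201
Index = 9124 / 10201 × 100 = 89.4422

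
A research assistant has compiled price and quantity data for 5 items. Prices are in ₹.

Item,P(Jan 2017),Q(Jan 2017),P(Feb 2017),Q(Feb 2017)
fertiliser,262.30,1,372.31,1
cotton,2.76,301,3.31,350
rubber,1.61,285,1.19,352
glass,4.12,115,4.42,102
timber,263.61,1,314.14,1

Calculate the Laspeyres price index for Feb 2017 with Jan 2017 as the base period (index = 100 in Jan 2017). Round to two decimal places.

Laspeyres price index uses base-period quantities as weights.
ΣP(Feb 2017)·Q(Jan 2017) = 372.31×1 + 3.31×301 + 1.19×285 + 4.42×115 + 314.14×1 = 372.31 + 996.31 + 339.15 + 508.3 + 314.14 = 2530.21
ΣP(Jan 2017)·Q(Jan 2017) = 262.30×1 + 2.76×301 + 1.61×285 + 4.12×115 + 263.61×1 = 262.3 + 830.76 + 458.85 + 473.8 + 263.61 = 2289.32
Index = 2530.21 / 2289.32 × 100 = 110.5223

110.52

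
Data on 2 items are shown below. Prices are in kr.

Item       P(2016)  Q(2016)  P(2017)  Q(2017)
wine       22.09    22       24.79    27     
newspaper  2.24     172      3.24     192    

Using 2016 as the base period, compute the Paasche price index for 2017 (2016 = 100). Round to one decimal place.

Paasche price index uses current-period quantities as weights.
ΣP(2017)·Q(2017) = 24.79×27 + 3.24×192 = 669.33 + 622.08 = 1291.41
ΣP(2016)·Q(2017) = 22.09×27 + 2.24×192 = 596.43 + 430.08 = 1026.51
Index = 1291.41 / 1026.51 × 100 = 125.8059

125.8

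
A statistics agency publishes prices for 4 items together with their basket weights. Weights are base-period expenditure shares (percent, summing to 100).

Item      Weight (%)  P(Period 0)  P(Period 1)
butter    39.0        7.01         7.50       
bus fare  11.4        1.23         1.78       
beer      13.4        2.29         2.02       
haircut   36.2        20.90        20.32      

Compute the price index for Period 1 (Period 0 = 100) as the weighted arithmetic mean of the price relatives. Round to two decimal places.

butter: 39.0 × (7.50/7.01) = 39.0 × 1.069900 = 41.7261
bus fare: 11.4 × (1.78/1.23) = 11.4 × 1.447154 = 16.4976
beer: 13.4 × (2.02/2.29) = 13.4 × 0.882096 = 11.8201
haircut: 36.2 × (20.32/20.90) = 36.2 × 0.972249 = 35.1954
Index = Σ wᵢ·(p₁ᵢ/p₀ᵢ) = 41.7261 + 16.4976 + 11.8201 + 35.1954 = 105.2392

105.24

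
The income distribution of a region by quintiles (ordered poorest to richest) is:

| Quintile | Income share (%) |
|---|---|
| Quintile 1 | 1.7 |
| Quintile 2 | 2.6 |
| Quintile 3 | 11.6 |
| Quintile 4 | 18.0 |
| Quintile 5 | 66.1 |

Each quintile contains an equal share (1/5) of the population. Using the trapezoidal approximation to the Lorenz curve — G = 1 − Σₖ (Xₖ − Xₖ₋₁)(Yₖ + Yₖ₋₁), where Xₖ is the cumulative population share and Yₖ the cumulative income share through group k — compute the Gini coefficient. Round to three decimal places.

0.577

Cumulative income shares Yₖ: 0.0170, 0.0430, 0.1590, 0.3390, 1.0000
Σ (Xₖ−Xₖ₋₁)(Yₖ+Yₖ₋₁) = (1/5)(0.0170+0.0000) + (1/5)(0.0430+0.0170) + (1/5)(0.1590+0.0430) + (1/5)(0.3390+0.1590) + (1/5)(1.0000+0.3390)
  = 0.0034 + 0.0120 + 0.0404 + 0.0996 + 0.2678 = 0.4232
G = 1 − 0.4232 = 0.5768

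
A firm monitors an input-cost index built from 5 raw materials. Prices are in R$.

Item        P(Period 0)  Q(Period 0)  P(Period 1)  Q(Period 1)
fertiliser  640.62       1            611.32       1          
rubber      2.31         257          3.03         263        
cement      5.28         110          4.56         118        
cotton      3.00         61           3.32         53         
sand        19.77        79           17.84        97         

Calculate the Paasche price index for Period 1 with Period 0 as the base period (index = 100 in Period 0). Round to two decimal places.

97.59

Paasche price index uses current-period quantities as weights.
ΣP(Period 1)·Q(Period 1) = 611.32×1 + 3.03×263 + 4.56×118 + 3.32×53 + 17.84×97 = 611.32 + 796.89 + 538.08 + 175.96 + 1730.48 = 3852.73
ΣP(Period 0)·Q(Period 1) = 640.62×1 + 2.31×263 + 5.28×118 + 3.00×53 + 19.77×97 = 640.62 + 607.53 + 623.04 + 159 + 1917.69 = 3947.88
Index = 3852.73 / 3947.88 × 100 = 97.5898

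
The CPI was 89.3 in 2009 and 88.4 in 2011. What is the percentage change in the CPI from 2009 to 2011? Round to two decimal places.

-1.01%

Change = (88.4 − 89.3) / 89.3 × 100
       = -0.9 / 89.3 × 100 = -1.0078%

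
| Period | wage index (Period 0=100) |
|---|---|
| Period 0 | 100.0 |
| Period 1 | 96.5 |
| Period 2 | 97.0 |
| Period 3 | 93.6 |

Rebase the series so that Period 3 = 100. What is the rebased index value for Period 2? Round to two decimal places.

Rebased(Period 2) = 97.0 / 93.6 × 100 = 103.6325

103.63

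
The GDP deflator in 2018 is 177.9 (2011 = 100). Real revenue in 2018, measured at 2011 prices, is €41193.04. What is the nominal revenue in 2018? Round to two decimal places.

Nominal = Real × (Index/100) = 41193.04 × (177.9/100)
        = 41193.04 × 1.779 = 73282.4182

73282.42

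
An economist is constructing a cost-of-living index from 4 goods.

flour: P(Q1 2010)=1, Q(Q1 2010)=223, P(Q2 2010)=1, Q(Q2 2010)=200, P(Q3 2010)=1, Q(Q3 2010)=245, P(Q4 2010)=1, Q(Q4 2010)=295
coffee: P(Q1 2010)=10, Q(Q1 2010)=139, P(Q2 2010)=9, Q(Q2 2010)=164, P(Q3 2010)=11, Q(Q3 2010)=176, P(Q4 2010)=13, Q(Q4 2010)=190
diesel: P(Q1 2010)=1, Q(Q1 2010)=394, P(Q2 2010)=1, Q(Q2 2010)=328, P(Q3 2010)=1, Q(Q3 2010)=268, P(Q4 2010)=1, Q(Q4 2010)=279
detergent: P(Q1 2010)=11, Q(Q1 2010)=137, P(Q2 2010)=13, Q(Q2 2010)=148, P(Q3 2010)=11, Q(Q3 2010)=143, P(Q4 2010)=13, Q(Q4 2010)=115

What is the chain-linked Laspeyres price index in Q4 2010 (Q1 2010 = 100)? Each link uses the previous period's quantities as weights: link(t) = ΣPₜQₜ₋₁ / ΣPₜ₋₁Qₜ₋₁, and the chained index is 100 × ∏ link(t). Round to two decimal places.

Link Q1 2010→Q2 2010:
ΣP(Q2 2010)Q(Q1 2010) = 1×223 + 9×139 + 1×394 + 13×137 = 223 + 1251 + 394 + 1781 = 3649
ΣP(Q1 2010)Q(Q1 2010) = 1×223 + 10×139 + 1×394 + 11×137 = 223 + 1390 + 394 + 1507 = 3514
link = 3649/3514 = 1.038418
Link Q2 2010→Q3 2010:
ΣP(Q3 2010)Q(Q2 2010) = 1×200 + 11×164 + 1×328 + 11×148 = 200 + 1804 + 328 + 1628 = 3960
ΣP(Q2 2010)Q(Q2 2010) = 1×200 + 9×164 + 1×328 + 13×148 = 200 + 1476 + 328 + 1924 = 3928
link = 3960/3928 = 1.008147
Link Q3 2010→Q4 2010:
ΣP(Q4 2010)Q(Q3 2010) = 1×245 + 13×176 + 1×268 + 13×143 = 245 + 2288 + 268 + 1859 = 4660
ΣP(Q3 2010)Q(Q3 2010) = 1×245 + 11×176 + 1×268 + 11×143 = 245 + 1936 + 268 + 1573 = 4022
link = 4660/4022 = 1.158628
Chained index = 100 × 1.038418 × 1.008147 × 1.158628 = 121.2941

121.29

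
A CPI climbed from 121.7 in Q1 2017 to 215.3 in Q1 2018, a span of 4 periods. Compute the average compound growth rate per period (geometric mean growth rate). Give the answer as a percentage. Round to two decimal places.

15.33%

Growth factor = (215.3/121.7)^(1/4) = (1.769104)^(1/4) = 1.153290
Growth rate = 1.153290 − 1 = 0.153290 = 15.3290%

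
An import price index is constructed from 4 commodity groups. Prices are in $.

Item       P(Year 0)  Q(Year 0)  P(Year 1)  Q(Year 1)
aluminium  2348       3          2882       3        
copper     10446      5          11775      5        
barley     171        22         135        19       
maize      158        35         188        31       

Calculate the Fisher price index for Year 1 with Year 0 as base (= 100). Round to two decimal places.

Laspeyres component (base-period weights):
ΣP(Year 1)Q(Year 0) = 2882×3 + 11775×5 + 135×22 + 188×35 = 8646 + 58875 + 2970 + 6580 = 77071
ΣP(Year 0)Q(Year 0) = 2348×3 + 10446×5 + 171×22 + 158×35 = 7044 + 52230 + 3762 + 5530 = 68566
L = 77071 / 68566 × 100 = 112.4041
Paasche component (current-period weights):
ΣP(Year 1)Q(Year 1) = 2882×3 + 11775×5 + 135×19 + 188×31 = 8646 + 58875 + 2565 + 5828 = 75914
ΣP(Year 0)Q(Year 1) = 2348×3 + 10446×5 + 171×19 + 158×31 = 7044 + 52230 + 3249 + 4898 = 67421
P = 75914 / 67421 × 100 = 112.5970
Fisher = √(L × P) = √(112.4041 × 112.5970) = 112.5005

112.50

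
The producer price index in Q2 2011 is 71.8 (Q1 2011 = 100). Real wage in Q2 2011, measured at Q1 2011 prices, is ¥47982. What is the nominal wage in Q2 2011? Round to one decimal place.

34451.1

Nominal = Real × (Index/100) = 47982 × (71.8/100)
        = 47982 × 0.718 = 34451.0760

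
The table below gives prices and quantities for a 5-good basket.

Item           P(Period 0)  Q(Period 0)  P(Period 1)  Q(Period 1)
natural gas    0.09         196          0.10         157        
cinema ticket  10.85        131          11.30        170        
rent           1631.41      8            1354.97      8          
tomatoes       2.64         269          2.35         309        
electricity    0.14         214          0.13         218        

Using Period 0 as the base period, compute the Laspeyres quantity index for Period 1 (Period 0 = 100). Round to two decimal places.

Laspeyres quantity index uses base-period prices as weights.
ΣP(Period 0)·Q(Period 1) = 0.09×157 + 10.85×170 + 1631.41×8 + 2.64×309 + 0.14×218 = 14.13 + 1844.5 + 13051.28 + 815.76 + 30.52 = 15756.19
ΣP(Period 0)·Q(Period 0) = 0.09×196 + 10.85×131 + 1631.41×8 + 2.64×269 + 0.14×214 = 17.64 + 1421.35 + 13051.28 + 710.16 + 29.96 = 15230.39
Index = 15756.19 / 15230.39 × 100 = 103.4523

103.45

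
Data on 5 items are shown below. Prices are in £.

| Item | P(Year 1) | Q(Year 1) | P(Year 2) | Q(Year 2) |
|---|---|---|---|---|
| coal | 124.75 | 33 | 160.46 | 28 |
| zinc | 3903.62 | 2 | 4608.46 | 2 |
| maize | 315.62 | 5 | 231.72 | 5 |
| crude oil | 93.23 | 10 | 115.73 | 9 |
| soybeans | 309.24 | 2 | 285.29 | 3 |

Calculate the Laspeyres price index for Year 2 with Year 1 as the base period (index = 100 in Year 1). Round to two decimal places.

Laspeyres price index uses base-period quantities as weights.
ΣP(Year 2)·Q(Year 1) = 160.46×33 + 4608.46×2 + 231.72×5 + 115.73×10 + 285.29×2 = 5295.18 + 9216.92 + 1158.6 + 1157.3 + 570.58 = 17398.58
ΣP(Year 1)·Q(Year 1) = 124.75×33 + 3903.62×2 + 315.62×5 + 93.23×10 + 309.24×2 = 4116.75 + 7807.24 + 1578.1 + 932.3 + 618.48 = 15052.87
Index = 17398.58 / 15052.87 × 100 = 115.5831

115.58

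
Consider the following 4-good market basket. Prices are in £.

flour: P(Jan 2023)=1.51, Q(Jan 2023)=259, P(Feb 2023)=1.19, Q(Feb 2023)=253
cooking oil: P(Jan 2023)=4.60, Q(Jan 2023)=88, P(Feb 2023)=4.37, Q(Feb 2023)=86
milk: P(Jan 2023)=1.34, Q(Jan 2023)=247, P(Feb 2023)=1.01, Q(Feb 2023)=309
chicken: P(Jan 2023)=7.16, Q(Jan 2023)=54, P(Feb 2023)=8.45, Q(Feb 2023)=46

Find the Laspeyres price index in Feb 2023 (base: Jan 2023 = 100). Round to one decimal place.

Laspeyres price index uses base-period quantities as weights.
ΣP(Feb 2023)·Q(Jan 2023) = 1.19×259 + 4.37×88 + 1.01×247 + 8.45×54 = 308.21 + 384.56 + 249.47 + 456.3 = 1398.54
ΣP(Jan 2023)·Q(Jan 2023) = 1.51×259 + 4.60×88 + 1.34×247 + 7.16×54 = 391.09 + 404.8 + 330.98 + 386.64 = 1513.51
Index = 1398.54 / 1513.51 × 100 = 92.4038

92.4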